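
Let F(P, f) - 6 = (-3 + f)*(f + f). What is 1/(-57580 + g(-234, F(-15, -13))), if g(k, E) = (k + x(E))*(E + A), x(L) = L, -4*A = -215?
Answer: 1/31861 ≈ 3.1386e-5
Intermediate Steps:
A = 215/4 (A = -¼*(-215) = 215/4 ≈ 53.750)
F(P, f) = 6 + 2*f*(-3 + f) (F(P, f) = 6 + (-3 + f)*(f + f) = 6 + (-3 + f)*(2*f) = 6 + 2*f*(-3 + f))
g(k, E) = (215/4 + E)*(E + k) (g(k, E) = (k + E)*(E + 215/4) = (E + k)*(215/4 + E) = (215/4 + E)*(E + k))
1/(-57580 + g(-234, F(-15, -13))) = 1/(-57580 + ((6 - 6*(-13) + 2*(-13)²)² + 215*(6 - 6*(-13) + 2*(-13)²)/4 + (215/4)*(-234) + (6 - 6*(-13) + 2*(-13)²)*(-234))) = 1/(-57580 + ((6 + 78 + 2*169)² + 215*(6 + 78 + 2*169)/4 - 25155/2 + (6 + 78 + 2*169)*(-234))) = 1/(-57580 + ((6 + 78 + 338)² + 215*(6 + 78 + 338)/4 - 25155/2 + (6 + 78 + 338)*(-234))) = 1/(-57580 + (422² + (215/4)*422 - 25155/2 + 422*(-234))) = 1/(-57580 + (178084 + 45365/2 - 25155/2 - 98748)) = 1/(-57580 + 89441) = 1/31861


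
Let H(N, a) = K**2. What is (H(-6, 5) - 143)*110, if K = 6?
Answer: -11770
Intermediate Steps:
H(N, a) = 36 (H(N, a) = 6**2 = 36)
(H(-6, 5) - 143)*110 = (36 - 143)*110 = -107*110 = -11770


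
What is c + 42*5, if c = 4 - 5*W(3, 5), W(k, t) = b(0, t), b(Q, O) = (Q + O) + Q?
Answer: 189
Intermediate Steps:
b(Q, O) = O + 2*Q (b(Q, O) = (O + Q) + Q = O + 2*Q)
W(k, t) = t (W(k, t) = t + 2*0 = t + 0 = t)
c = -21 (c = 4 - 5*5 = 4 - 25 = -21)
c + 42*5 = -21 + 42*5 = -21 + 210 = 189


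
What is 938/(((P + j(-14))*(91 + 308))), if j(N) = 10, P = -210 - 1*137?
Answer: -134/19209 ≈ -0.0069759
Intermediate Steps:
P = -347 (P = -210 - 137 = -347)
938/(((P + j(-14))*(91 + 308))) = 938/(((-347 + 10)*(91 + 308))) = 938/((-337*399)) = 938/(-134463) = 938*(-1/134463) = -134/19209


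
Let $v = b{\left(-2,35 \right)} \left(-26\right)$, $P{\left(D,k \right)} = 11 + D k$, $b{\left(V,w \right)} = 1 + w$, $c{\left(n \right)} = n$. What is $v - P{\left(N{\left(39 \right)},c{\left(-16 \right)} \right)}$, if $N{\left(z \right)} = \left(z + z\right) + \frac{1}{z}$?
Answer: $\frac{11755}{39} \approx 301.41$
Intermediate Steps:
$N{\left(z \right)} = \frac{1}{z} + 2 z$ ($N{\left(z \right)} = 2 z + \frac{1}{z} = \frac{1}{z} + 2 z$)
$v = -936$ ($v = \left(1 + 35\right) \left(-26\right) = 36 \left(-26\right) = -936$)
$v - P{\left(N{\left(39 \right)},c{\left(-16 \right)} \right)} = -936 - \left(11 + \left(\frac{1}{39} + 2 \cdot 39\right) \left(-16\right)\right) = -936 - \left(11 + \left(\frac{1}{39} + 78\right) \left(-16\right)\right) = -936 - \left(11 + \frac{3043}{39} \left(-16\right)\right) = -936 - \left(11 - \frac{48688}{39}\right) = -936 - - \frac{48259}{39} = -936 + \frac{48259}{39} = \frac{11755}{39}$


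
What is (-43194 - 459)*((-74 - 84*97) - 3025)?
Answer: 490965291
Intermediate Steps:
(-43194 - 459)*((-74 - 84*97) - 3025) = -43653*((-74 - 8148) - 3025) = -43653*(-8222 - 3025) = -43653*(-11247) = 490965291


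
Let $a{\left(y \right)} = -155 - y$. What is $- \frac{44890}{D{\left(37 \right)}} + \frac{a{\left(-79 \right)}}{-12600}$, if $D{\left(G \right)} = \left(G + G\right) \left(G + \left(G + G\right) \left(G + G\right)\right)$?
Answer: $- \frac{66826111}{642540150} \approx -0.104$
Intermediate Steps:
$D{\left(G \right)} = 2 G \left(G + 4 G^{2}\right)$ ($D{\left(G \right)} = 2 G \left(G + 2 G 2 G\right) = 2 G \left(G + 4 G^{2}\right)$)
$- \frac{44890}{D{\left(37 \right)}} + \frac{a{\left(-79 \right)}}{-12600} = - \frac{44890}{37^{2} \left(2 + 8 \cdot 37\right)} + \frac{-155 - -79}{-12600} = - \frac{44890}{1369 \left(2 + 296\right)} + \left(-155 + 79\right) \left(- \frac{1}{12600}\right) = - \frac{44890}{1369 \cdot 298} - - \frac{19}{3150} = - \frac{44890}{407962} + \frac{19}{3150} = \left(-44890\right) \frac{1}{407962} + \frac{19}{3150} = - \frac{22445}{203981} + \frac{19}{3150} = - \frac{66826111}{642540150}$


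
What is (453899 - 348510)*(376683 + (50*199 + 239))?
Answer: 40772053208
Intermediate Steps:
(453899 - 348510)*(376683 + (50*199 + 239)) = 105389*(376683 + (9950 + 239)) = 105389*(376683 + 10189) = 105389*386872 = 40772053208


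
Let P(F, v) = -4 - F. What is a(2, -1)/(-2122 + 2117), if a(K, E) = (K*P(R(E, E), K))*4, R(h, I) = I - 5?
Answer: -16/5 ≈ -3.2000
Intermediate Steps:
R(h, I) = -5 + I
a(K, E) = 4*K*(1 - E) (a(K, E) = (K*(-4 - (-5 + E)))*4 = (K*(-4 + (5 - E)))*4 = (K*(1 - E))*4 = 4*K*(1 - E))
a(2, -1)/(-2122 + 2117) = (4*2*(1 - 1*(-1)))/(-2122 + 2117) = (4*2*(1 + 1))/(-5) = -4*2*2/5 = -⅕*16 = -16/5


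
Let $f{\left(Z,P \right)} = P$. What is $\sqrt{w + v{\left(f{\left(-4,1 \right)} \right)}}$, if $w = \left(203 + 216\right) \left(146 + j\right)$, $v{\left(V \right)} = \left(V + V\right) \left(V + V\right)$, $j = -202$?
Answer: $2 i \sqrt{5865} \approx 153.17 i$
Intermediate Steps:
$v{\left(V \right)} = 4 V^{2}$ ($v{\left(V \right)} = 2 V 2 V = 4 V^{2}$)
$w = -23464$ ($w = \left(203 + 216\right) \left(146 - 202\right) = 419 \left(-56\right) = -23464$)
$\sqrt{w + v{\left(f{\left(-4,1 \right)} \right)}} = \sqrt{-23464 + 4 \cdot 1^{2}} = \sqrt{-23464 + 4 \cdot 1} = \sqrt{-23464 + 4} = \sqrt{-23460} = 2 i \sqrt{5865}$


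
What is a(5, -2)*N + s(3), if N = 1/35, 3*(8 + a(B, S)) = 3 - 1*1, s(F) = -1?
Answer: -127/105 ≈ -1.2095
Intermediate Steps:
a(B, S) = -22/3 (a(B, S) = -8 + (3 - 1*1)/3 = -8 + (3 - 1)/3 = -8 + (1/3)*2 = -8 + 2/3 = -22/3)
N = 1/35 ≈ 0.028571
a(5, -2)*N + s(3) = -22/3*1/35 - 1 = -22/105 - 1 = -127/105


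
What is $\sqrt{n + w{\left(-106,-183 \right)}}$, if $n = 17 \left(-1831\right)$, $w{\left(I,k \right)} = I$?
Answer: $i \sqrt{31233} \approx 176.73 i$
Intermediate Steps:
$n = -31127$
$\sqrt{n + w{\left(-106,-183 \right)}} = \sqrt{-31127 - 106} = \sqrt{-31233} = i \sqrt{31233}$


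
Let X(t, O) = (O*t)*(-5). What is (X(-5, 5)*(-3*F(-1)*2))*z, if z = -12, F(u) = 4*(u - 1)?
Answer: -72000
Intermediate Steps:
F(u) = -4 + 4*u (F(u) = 4*(-1 + u) = -4 + 4*u)
X(t, O) = -5*O*t
(X(-5, 5)*(-3*F(-1)*2))*z = ((-5*5*(-5))*(-3*(-4 + 4*(-1))*2))*(-12) = (125*(-3*(-4 - 4)*2))*(-12) = (125*(-3*(-8)*2))*(-12) = (125*(24*2))*(-12) = (125*48)*(-12) = 6000*(-12) = -72000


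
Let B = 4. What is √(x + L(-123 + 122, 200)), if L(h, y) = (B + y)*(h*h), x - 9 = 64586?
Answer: √64799 ≈ 254.56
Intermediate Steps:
x = 64595 (x = 9 + 64586 = 64595)
L(h, y) = h²*(4 + y) (L(h, y) = (4 + y)*(h*h) = (4 + y)*h² = h²*(4 + y))
√(x + L(-123 + 122, 200)) = √(64595 + (-123 + 122)²*(4 + 200)) = √(64595 + (-1)²*204) = √(64595 + 1*204) = √(64595 + 204) = √64799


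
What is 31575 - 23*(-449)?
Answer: 41902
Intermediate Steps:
31575 - 23*(-449) = 31575 + 10327 = 41902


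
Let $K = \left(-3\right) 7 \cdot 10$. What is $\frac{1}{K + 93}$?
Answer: $- \frac{1}{117} \approx -0.008547$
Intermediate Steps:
$K = -210$ ($K = \left(-21\right) 10 = -210$)
$\frac{1}{K + 93} = \frac{1}{-210 + 93} = \frac{1}{-117} = - \frac{1}{117}$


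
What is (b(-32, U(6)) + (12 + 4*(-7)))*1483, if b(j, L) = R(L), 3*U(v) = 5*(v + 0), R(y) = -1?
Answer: -25211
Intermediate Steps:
U(v) = 5*v/3 (U(v) = (5*(v + 0))/3 = (5*v)/3 = 5*v/3)
b(j, L) = -1
(b(-32, U(6)) + (12 + 4*(-7)))*1483 = (-1 + (12 + 4*(-7)))*1483 = (-1 + (12 - 28))*1483 = (-1 - 16)*1483 = -17*1483 = -25211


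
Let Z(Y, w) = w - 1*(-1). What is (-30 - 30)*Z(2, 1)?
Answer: -120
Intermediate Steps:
Z(Y, w) = 1 + w (Z(Y, w) = w + 1 = 1 + w)
(-30 - 30)*Z(2, 1) = (-30 - 30)*(1 + 1) = -60*2 = -120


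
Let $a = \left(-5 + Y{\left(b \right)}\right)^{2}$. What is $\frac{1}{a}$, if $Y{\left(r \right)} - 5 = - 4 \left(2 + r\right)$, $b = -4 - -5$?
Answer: $\frac{1}{144} \approx 0.0069444$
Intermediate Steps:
$b = 1$ ($b = -4 + 5 = 1$)
$Y{\left(r \right)} = -3 - 4 r$ ($Y{\left(r \right)} = 5 - 4 \left(2 + r\right) = 5 - \left(8 + 4 r\right) = -3 - 4 r$)
$a = 144$ ($a = \left(-5 - 7\right)^{2} = \left(-12\right)^{2} = 144$)
$\frac{1}{a} = \frac{1}{144}$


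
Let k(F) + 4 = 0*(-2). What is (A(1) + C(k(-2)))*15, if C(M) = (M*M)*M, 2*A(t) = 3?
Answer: -1875/2 ≈ -937.50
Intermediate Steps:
A(t) = 3/2 (A(t) = (½)*3 = 3/2)
k(F) = -4 (k(F) = -4 + 0*(-2) = -4 + 0 = -4)
C(M) = M³ (C(M) = M²*M = M³)
(A(1) + C(k(-2)))*15 = (3/2 + (-4)³)*15 = (3/2 - 64)*15 = -125/2*15 = -1875/2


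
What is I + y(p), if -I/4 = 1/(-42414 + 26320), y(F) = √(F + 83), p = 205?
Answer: 2/8047 + 12*√2 ≈ 16.971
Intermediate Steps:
y(F) = √(83 + F)
I = 2/8047 (I = -4/(-42414 + 26320) = -4/(-16094) = -4*(-1/16094) = 2/8047 ≈ 0.00024854)
I + y(p) = 2/8047 + √(83 + 205) = 2/8047 + √288 = 2/8047 + 12*√2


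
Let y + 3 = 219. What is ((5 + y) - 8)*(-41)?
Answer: -8733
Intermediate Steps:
y = 216 (y = -3 + 219 = 216)
((5 + y) - 8)*(-41) = ((5 + 216) - 8)*(-41) = (221 - 8)*(-41) = 213*(-41) = -8733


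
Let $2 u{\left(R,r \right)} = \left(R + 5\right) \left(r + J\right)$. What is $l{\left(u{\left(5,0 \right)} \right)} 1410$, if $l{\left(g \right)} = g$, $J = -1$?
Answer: $-7050$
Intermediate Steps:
$u{\left(R,r \right)} = \frac{\left(-1 + r\right) \left(5 + R\right)}{2}$ ($u{\left(R,r \right)} = \frac{\left(R + 5\right) \left(r - 1\right)}{2} = \frac{\left(5 + R\right) \left(-1 + r\right)}{2} = \frac{\left(-1 + r\right) \left(5 + R\right)}{2}$)
$l{\left(u{\left(5,0 \right)} \right)} 1410 = \left(- \frac{5}{2} - \frac{5}{2} + \frac{5}{2} \cdot 0 + \frac{1}{2} \cdot 5 \cdot 0\right) 1410 = \left(- \frac{5}{2} - \frac{5}{2} + 0 + 0\right) 1410 = \left(-5\right) 1410 = -7050$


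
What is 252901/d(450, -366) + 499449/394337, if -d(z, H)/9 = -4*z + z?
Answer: 105796526987/4791194550 ≈ 22.081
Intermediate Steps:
d(z, H) = 27*z (d(z, H) = -9*(-4*z + z) = -(-27)*z = 27*z)
252901/d(450, -366) + 499449/394337 = 252901/((27*450)) + 499449/394337 = 252901/12150 + 499449*(1/394337) = 252901*(1/12150) + 499449/394337 = 252901/12150 + 499449/394337 = 105796526987/4791194550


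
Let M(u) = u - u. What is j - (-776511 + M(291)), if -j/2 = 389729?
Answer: -2947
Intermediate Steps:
j = -779458 (j = -2*389729 = -779458)
M(u) = 0
j - (-776511 + M(291)) = -779458 - (-776511 + 0) = -779458 - 1*(-776511) = -779458 + 776511 = -2947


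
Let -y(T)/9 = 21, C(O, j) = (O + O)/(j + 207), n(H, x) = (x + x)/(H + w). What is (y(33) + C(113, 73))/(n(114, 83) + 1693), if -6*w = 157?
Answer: -13884869/125048980 ≈ -0.11104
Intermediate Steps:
w = -157/6 (w = -⅙*157 = -157/6 ≈ -26.167)
n(H, x) = 2*x/(-157/6 + H) (n(H, x) = (x + x)/(H - 157/6) = (2*x)/(-157/6 + H) = 2*x/(-157/6 + H))
C(O, j) = 2*O/(207 + j) (C(O, j) = (2*O)/(207 + j) = 2*O/(207 + j))
y(T) = -189 (y(T) = -9*21 = -189)
(y(33) + C(113, 73))/(n(114, 83) + 1693) = (-189 + 2*113/(207 + 73))/(12*83/(-157 + 6*114) + 1693) = (-189 + 2*113/280)/(12*83/(-157 + 684) + 1693) = (-189 + 2*113*(1/280))/(12*83/527 + 1693) = (-189 + 113/140)/(12*83*(1/527) + 1693) = -26347/(140*(996/527 + 1693)) = -26347/(140*893207/527) = -26347/140*527/893207 = -13884869/125048980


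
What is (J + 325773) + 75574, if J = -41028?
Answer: 360319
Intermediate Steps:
(J + 325773) + 75574 = (-41028 + 325773) + 75574 = 284745 + 75574 = 360319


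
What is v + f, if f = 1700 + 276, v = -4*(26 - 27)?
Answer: 1980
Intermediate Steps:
v = 4 (v = -4*(-1) = 4)
f = 1976
v + f = 4 + 1976 = 1980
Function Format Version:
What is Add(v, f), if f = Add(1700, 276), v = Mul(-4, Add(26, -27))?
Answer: 1980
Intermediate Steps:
v = 4 (v = Mul(-4, -1) = 4)
f = 1976
Add(v, f) = Add(4, 1976) = 1980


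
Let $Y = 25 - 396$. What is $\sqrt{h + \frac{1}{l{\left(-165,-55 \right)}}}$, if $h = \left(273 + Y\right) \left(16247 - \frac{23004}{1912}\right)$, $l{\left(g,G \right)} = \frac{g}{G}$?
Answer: $\frac{i \sqrt{817929269322}}{717} \approx 1261.4 i$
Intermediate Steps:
$Y = -371$ ($Y = 25 - 396 = -371$)
$h = - \frac{380255435}{239}$ ($h = \left(273 - 371\right) \left(16247 - \frac{23004}{1912}\right) = - 98 \left(16247 - \frac{5751}{478}\right) = \left(-98\right) \frac{7760315}{478} = - \frac{380255435}{239} \approx -1.591 \cdot 10^{6}$)
$\sqrt{h + \frac{1}{l{\left(-165,-55 \right)}}} = \sqrt{- \frac{380255435}{239} + \frac{1}{\left(-165\right) \frac{1}{-55}}} = \sqrt{- \frac{380255435}{239} + \frac{1}{\left(-165\right) \left(- \frac{1}{55}\right)}} = \sqrt{- \frac{380255435}{239} + \frac{1}{3}} = \sqrt{- \frac{1140766066}{717}} = \frac{i \sqrt{817929269322}}{717}$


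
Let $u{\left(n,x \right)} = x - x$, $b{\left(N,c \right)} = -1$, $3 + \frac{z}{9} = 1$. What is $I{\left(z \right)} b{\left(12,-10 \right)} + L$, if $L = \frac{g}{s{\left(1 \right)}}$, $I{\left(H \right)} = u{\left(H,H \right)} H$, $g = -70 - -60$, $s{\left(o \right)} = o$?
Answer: $-10$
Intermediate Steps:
$z = -18$ ($z = -27 + 9 \cdot 1 = -27 + 9 = -18$)
$u{\left(n,x \right)} = 0$
$g = -10$ ($g = -70 + 60 = -10$)
$I{\left(H \right)} = 0$ ($I{\left(H \right)} = 0 H = 0$)
$L = -10$ ($L = - \frac{10}{1} = \left(-10\right) 1 = -10$)
$I{\left(z \right)} b{\left(12,-10 \right)} + L = 0 \left(-1\right) - 10 = 0 - 10 = -10$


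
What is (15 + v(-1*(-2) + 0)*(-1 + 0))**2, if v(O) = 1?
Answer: 196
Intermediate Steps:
(15 + v(-1*(-2) + 0)*(-1 + 0))**2 = (15 + 1*(-1 + 0))**2 = (15 + 1*(-1))**2 = (15 - 1)**2 = 14**2 = 196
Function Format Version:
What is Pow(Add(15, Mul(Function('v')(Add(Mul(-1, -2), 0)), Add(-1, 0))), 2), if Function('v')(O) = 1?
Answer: 196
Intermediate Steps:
Pow(Add(15, Mul(Function('v')(Add(Mul(-1, -2), 0)), Add(-1, 0))), 2) = Pow(Add(15, Mul(1, Add(-1, 0))), 2) = Pow(Add(15, Mul(1, -1)), 2) = Pow(Add(15, -1), 2) = Pow(14, 2) = 196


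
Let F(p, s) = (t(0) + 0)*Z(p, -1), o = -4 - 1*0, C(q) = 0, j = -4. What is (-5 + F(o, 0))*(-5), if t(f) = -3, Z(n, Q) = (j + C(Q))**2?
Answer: 265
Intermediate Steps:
Z(n, Q) = 16 (Z(n, Q) = (-4 + 0)**2 = (-4)**2 = 16)
o = -4 (o = -4 + 0 = -4)
F(p, s) = -48 (F(p, s) = (-3 + 0)*16 = -3*16 = -48)
(-5 + F(o, 0))*(-5) = (-5 - 48)*(-5) = -53*(-5) = 265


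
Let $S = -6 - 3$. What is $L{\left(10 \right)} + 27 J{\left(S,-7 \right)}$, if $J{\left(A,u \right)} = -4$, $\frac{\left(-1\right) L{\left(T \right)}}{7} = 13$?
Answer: $-199$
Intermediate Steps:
$S = -9$ ($S = -6 - 3 = -9$)
$L{\left(T \right)} = -91$ ($L{\left(T \right)} = \left(-7\right) 13 = -91$)
$L{\left(10 \right)} + 27 J{\left(S,-7 \right)} = -91 + 27 \left(-4\right) = -91 - 108 = -199$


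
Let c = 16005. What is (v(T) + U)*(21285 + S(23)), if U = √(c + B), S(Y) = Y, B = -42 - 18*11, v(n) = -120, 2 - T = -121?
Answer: -2556960 + 21308*√15765 ≈ 1.1845e+5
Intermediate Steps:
T = 123 (T = 2 - 1*(-121) = 2 + 121 = 123)
B = -240 (B = -42 - 198 = -240)
U = √15765 (U = √(16005 - 240) = √15765 ≈ 125.56)
(v(T) + U)*(21285 + S(23)) = (-120 + √15765)*(21285 + 23) = (-120 + √15765)*21308 = -2556960 + 21308*√15765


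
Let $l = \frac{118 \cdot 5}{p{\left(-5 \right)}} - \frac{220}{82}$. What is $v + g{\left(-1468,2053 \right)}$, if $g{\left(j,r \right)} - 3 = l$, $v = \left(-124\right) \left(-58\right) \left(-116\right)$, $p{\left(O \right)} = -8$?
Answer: $- \frac{136832651}{164} \approx -8.3435 \cdot 10^{5}$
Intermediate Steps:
$v = -834272$ ($v = 7192 \left(-116\right) = -834272$)
$l = - \frac{12535}{164}$ ($l = \frac{118 \cdot 5}{-8} - \frac{220}{82} = 590 \left(- \frac{1}{8}\right) - \frac{110}{41} = - \frac{295}{4} - \frac{110}{41} = - \frac{12535}{164} \approx -76.433$)
$g{\left(j,r \right)} = - \frac{12043}{164}$ ($g{\left(j,r \right)} = 3 - \frac{12535}{164} = - \frac{12043}{164}$)
$v + g{\left(-1468,2053 \right)} = -834272 - \frac{12043}{164} = - \frac{136832651}{164}$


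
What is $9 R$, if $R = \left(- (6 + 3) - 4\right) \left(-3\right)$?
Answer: $351$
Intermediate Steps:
$R = 39$ ($R = \left(\left(-1\right) 9 - 4\right) \left(-3\right) = \left(-9 - 4\right) \left(-3\right) = \left(-13\right) \left(-3\right) = 39$)
$9 R = 9 \cdot 39 = 351$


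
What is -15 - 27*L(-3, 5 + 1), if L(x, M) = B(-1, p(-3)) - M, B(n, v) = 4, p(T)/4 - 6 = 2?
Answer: 39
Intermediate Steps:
p(T) = 32 (p(T) = 24 + 4*2 = 24 + 8 = 32)
L(x, M) = 4 - M
-15 - 27*L(-3, 5 + 1) = -15 - 27*(4 - (5 + 1)) = -15 - 27*(4 - 1*6) = -15 - 27*(4 - 6) = -15 - 27*(-2) = -15 + 54 = 39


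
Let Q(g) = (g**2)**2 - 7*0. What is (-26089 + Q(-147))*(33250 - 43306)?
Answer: -4695375596352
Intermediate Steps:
Q(g) = g**4 (Q(g) = g**4 + 0 = g**4)
(-26089 + Q(-147))*(33250 - 43306) = (-26089 + (-147)**4)*(33250 - 43306) = (-26089 + 466948881)*(-10056) = 466922792*(-10056) = -4695375596352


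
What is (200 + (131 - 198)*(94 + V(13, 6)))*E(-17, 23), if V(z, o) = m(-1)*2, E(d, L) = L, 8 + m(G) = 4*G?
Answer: -103270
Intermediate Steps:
m(G) = -8 + 4*G
V(z, o) = -24 (V(z, o) = (-8 + 4*(-1))*2 = (-8 - 4)*2 = -12*2 = -24)
(200 + (131 - 198)*(94 + V(13, 6)))*E(-17, 23) = (200 + (131 - 198)*(94 - 24))*23 = (200 - 67*70)*23 = (200 - 4690)*23 = -4490*23 = -103270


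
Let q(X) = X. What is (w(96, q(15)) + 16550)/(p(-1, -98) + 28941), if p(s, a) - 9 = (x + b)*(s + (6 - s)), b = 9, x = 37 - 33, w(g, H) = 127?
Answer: 5559/9676 ≈ 0.57451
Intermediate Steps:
x = 4
p(s, a) = 87 (p(s, a) = 9 + (4 + 9)*(s + (6 - s)) = 9 + 13*6 = 9 + 78 = 87)
(w(96, q(15)) + 16550)/(p(-1, -98) + 28941) = (127 + 16550)/(87 + 28941) = 16677/29028 = 16677*(1/29028) = 5559/9676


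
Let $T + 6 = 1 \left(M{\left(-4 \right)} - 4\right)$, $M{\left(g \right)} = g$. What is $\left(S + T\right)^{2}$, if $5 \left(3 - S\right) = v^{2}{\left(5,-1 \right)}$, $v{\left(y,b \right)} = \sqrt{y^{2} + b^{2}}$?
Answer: $\frac{6561}{25} \approx 262.44$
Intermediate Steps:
$v{\left(y,b \right)} = \sqrt{b^{2} + y^{2}}$
$T = -14$ ($T = -6 + 1 \left(-4 - 4\right) = -6 + 1 \left(-8\right) = -6 - 8 = -14$)
$S = - \frac{11}{5}$ ($S = 3 - \frac{\left(\sqrt{\left(-1\right)^{2} + 5^{2}}\right)^{2}}{5} = 3 - \frac{\left(\sqrt{1 + 25}\right)^{2}}{5} = 3 - \frac{\left(\sqrt{26}\right)^{2}}{5} = 3 - \frac{26}{5} = - \frac{11}{5} \approx -2.2$)
$\left(S + T\right)^{2} = \left(- \frac{11}{5} - 14\right)^{2} = \left(- \frac{81}{5}\right)^{2} = \frac{6561}{25}$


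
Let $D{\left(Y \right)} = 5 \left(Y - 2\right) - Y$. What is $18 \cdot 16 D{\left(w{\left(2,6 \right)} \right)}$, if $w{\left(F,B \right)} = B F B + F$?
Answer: $82368$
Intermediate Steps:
$w{\left(F,B \right)} = F + F B^{2}$ ($w{\left(F,B \right)} = F B^{2} + F = F + F B^{2}$)
$D{\left(Y \right)} = -10 + 4 Y$ ($D{\left(Y \right)} = 5 \left(-2 + Y\right) - Y = \left(-10 + 5 Y\right) - Y = -10 + 4 Y$)
$18 \cdot 16 D{\left(w{\left(2,6 \right)} \right)} = 18 \cdot 16 \left(-10 + 4 \cdot 2 \left(1 + 6^{2}\right)\right) = 288 \left(-10 + 4 \cdot 2 \left(1 + 36\right)\right) = 288 \left(-10 + 4 \cdot 2 \cdot 37\right) = 288 \left(-10 + 4 \cdot 74\right) = 288 \left(-10 + 296\right) = 288 \cdot 286 = 82368$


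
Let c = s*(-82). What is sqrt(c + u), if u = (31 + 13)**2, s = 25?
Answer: I*sqrt(114) ≈ 10.677*I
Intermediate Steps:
u = 1936 (u = 44**2 = 1936)
c = -2050 (c = 25*(-82) = -2050)
sqrt(c + u) = sqrt(-2050 + 1936) = sqrt(-114) = I*sqrt(114)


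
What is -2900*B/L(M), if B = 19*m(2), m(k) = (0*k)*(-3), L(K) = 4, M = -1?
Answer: 0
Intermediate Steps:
m(k) = 0 (m(k) = 0*(-3) = 0)
B = 0 (B = 19*0 = 0)
-2900*B/L(M) = -0/4 = -2900*0 = 0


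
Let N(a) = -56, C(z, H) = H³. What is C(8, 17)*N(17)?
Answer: -275128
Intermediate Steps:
C(8, 17)*N(17) = 17³*(-56) = 4913*(-56) = -275128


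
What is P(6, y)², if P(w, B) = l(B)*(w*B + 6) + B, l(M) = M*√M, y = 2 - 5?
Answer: -3879 - 216*I*√3 ≈ -3879.0 - 374.12*I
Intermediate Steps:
y = -3
l(M) = M^(3/2)
P(w, B) = B + B^(3/2)*(6 + B*w) (P(w, B) = B^(3/2)*(w*B + 6) + B = B^(3/2)*(B*w + 6) + B = B^(3/2)*(6 + B*w) + B = B + B^(3/2)*(6 + B*w))
P(6, y)² = (-3 + 6*(-3)^(3/2) + 6*(-3)^(5/2))² = (-3 + 6*(-3*I*√3) + 6*(9*I*√3))² = (-3 - 18*I*√3 + 54*I*√3)² = (-3 + 36*I*√3)²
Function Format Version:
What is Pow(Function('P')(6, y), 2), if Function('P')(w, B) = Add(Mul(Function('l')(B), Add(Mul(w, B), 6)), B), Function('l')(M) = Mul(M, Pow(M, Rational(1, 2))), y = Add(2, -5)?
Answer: Add(-3879, Mul(-216, I, Pow(3, Rational(1, 2)))) ≈ Add(-3879.0, Mul(-374.12, I))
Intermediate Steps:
y = -3
Function('l')(M) = Pow(M, Rational(3, 2))
Function('P')(w, B) = Add(B, Mul(Pow(B, Rational(3, 2)), Add(6, Mul(B, w)))) (Function('P')(w, B) = Add(Mul(Pow(B, Rational(3, 2)), Add(Mul(w, B), 6)), B) = Add(Mul(Pow(B, Rational(3, 2)), Add(Mul(B, w), 6)), B) = Add(Mul(Pow(B, Rational(3, 2)), Add(6, Mul(B, w))), B) = Add(B, Mul(Pow(B, Rational(3, 2)), Add(6, Mul(B, w)))))
Pow(Function('P')(6, y), 2) = Pow(Add(-3, Mul(6, Pow(-3, Rational(3, 2))), Mul(6, Pow(-3, Rational(5, 2)))), 2) = Pow(Add(-3, Mul(6, Mul(-3, I, Pow(3, Rational(1, 2)))), Mul(6, Mul(9, I, Pow(3, Rational(1, 2))))), 2) = Pow(Add(-3, Mul(-18, I, Pow(3, Rational(1, 2))), Mul(54, I, Pow(3, Rational(1, 2)))), 2) = Pow(Add(-3, Mul(36, I, Pow(3, Rational(1, 2)))), 2)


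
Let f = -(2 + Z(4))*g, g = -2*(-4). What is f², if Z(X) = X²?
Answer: 20736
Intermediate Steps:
g = 8
f = -144 (f = -(2 + 4²)*8 = -(2 + 16)*8 = -18*8 = -1*144 = -144)
f² = (-144)² = 20736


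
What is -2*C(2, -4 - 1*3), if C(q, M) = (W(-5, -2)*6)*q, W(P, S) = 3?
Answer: -72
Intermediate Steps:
C(q, M) = 18*q (C(q, M) = (3*6)*q = 18*q)
-2*C(2, -4 - 1*3) = -36*2 = -2*36 = -72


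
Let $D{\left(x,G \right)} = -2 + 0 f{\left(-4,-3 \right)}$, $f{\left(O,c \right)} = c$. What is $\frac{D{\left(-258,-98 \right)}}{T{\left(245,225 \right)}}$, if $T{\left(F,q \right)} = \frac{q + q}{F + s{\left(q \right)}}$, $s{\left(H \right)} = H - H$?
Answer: $- \frac{49}{45} \approx -1.0889$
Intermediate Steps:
$s{\left(H \right)} = 0$
$T{\left(F,q \right)} = \frac{2 q}{F}$ ($T{\left(F,q \right)} = \frac{q + q}{F + 0} = \frac{2 q}{F}$)
$D{\left(x,G \right)} = -2$ ($D{\left(x,G \right)} = -2 + 0 \left(-3\right) = -2 + 0 = -2$)
$\frac{D{\left(-258,-98 \right)}}{T{\left(245,225 \right)}} = - \frac{2}{2 \cdot 225 \cdot \frac{1}{245}} = - \frac{2}{\frac{90}{49}} = \left(-2\right) \frac{49}{90} = - \frac{49}{45}$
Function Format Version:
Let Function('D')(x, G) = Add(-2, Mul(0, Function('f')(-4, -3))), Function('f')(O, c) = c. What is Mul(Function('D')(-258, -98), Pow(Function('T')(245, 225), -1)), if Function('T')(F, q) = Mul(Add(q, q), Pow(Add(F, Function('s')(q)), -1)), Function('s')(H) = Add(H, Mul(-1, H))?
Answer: Rational(-49, 45) ≈ -1.0889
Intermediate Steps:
Function('s')(H) = 0
Function('T')(F, q) = Mul(2, q, Pow(F, -1)) (Function('T')(F, q) = Mul(Add(q, q), Pow(Add(F, 0), -1)) = Mul(Mul(2, q), Pow(F, -1)) = Mul(2, q, Pow(F, -1)))
Function('D')(x, G) = -2 (Function('D')(x, G) = Add(-2, Mul(0, -3)) = Add(-2, 0) = -2)
Mul(Function('D')(-258, -98), Pow(Function('T')(245, 225), -1)) = Mul(-2, Pow(Mul(2, 225, Pow(245, -1)), -1)) = Mul(-2, Pow(Mul(2, 225, Rational(1, 245)), -1)) = Mul(-2, Pow(Rational(90, 49), -1)) = Mul(-2, Rational(49, 90)) = Rational(-49, 45)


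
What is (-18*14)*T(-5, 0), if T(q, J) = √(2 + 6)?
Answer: -504*√2 ≈ -712.76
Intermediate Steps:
T(q, J) = 2*√2 (T(q, J) = √8 = 2*√2)
(-18*14)*T(-5, 0) = (-18*14)*(2*√2) = -504*√2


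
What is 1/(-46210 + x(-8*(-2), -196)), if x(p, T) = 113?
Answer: -1/46097 ≈ -2.1693e-5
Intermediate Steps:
1/(-46210 + x(-8*(-2), -196)) = 1/(-46210 + 113) = 1/(-46097) = -1/46097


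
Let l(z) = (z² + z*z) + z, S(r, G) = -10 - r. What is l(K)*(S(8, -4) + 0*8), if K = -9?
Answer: -2754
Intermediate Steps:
l(z) = z + 2*z² (l(z) = (z² + z²) + z = 2*z² + z = z + 2*z²)
l(K)*(S(8, -4) + 0*8) = (-9*(1 + 2*(-9)))*((-10 - 1*8) + 0*8) = (-9*(1 - 18))*((-10 - 8) + 0) = (-9*(-17))*(-18 + 0) = 153*(-18) = -2754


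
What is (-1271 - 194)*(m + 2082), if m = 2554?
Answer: -6791740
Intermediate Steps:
(-1271 - 194)*(m + 2082) = (-1271 - 194)*(2554 + 2082) = -1465*4636 = -6791740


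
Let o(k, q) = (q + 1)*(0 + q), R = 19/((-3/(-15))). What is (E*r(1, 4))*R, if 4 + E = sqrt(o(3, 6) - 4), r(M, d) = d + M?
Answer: -1900 + 475*sqrt(38) ≈ 1028.1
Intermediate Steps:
r(M, d) = M + d
R = 95 (R = 19/((-3*(-1/15))) = 19/(1/5) = 19*5 = 95)
o(k, q) = q*(1 + q) (o(k, q) = (1 + q)*q = q*(1 + q))
E = -4 + sqrt(38) (E = -4 + sqrt(6*(1 + 6) - 4) = -4 + sqrt(6*7 - 4) = -4 + sqrt(42 - 4) = -4 + sqrt(38) ≈ 2.1644)
(E*r(1, 4))*R = ((-4 + sqrt(38))*(1 + 4))*95 = ((-4 + sqrt(38))*5)*95 = (-20 + 5*sqrt(38))*95 = -1900 + 475*sqrt(38)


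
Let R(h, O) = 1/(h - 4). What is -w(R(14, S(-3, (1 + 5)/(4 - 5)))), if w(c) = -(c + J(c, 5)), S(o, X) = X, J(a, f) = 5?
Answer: 51/10 ≈ 5.1000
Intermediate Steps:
R(h, O) = 1/(-4 + h)
w(c) = -5 - c (w(c) = -(c + 5) = -(5 + c) = -5 - c)
-w(R(14, S(-3, (1 + 5)/(4 - 5)))) = -(-5 - 1/(-4 + 14)) = -(-5 - 1/10) = -(-5 - 1*⅒) = -(-5 - ⅒) = -1*(-51/10) = 51/10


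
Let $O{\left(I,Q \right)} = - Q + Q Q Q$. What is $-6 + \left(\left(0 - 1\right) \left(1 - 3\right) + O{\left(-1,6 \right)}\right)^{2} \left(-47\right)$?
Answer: $-2112374$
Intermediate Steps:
$O{\left(I,Q \right)} = Q^{3} - Q$ ($O{\left(I,Q \right)} = - Q + Q^{2} Q = - Q + Q^{3} = Q^{3} - Q$)
$-6 + \left(\left(0 - 1\right) \left(1 - 3\right) + O{\left(-1,6 \right)}\right)^{2} \left(-47\right) = -6 + \left(\left(0 - 1\right) \left(1 - 3\right) + \left(6^{3} - 6\right)\right)^{2} \left(-47\right) = -6 + \left(\left(-1\right) \left(-2\right) + \left(216 - 6\right)\right)^{2} \left(-47\right) = -6 + \left(2 + 210\right)^{2} \left(-47\right) = -6 + 212^{2} \left(-47\right) = -6 + 44944 \left(-47\right) = -6 - 2112368 = -2112374$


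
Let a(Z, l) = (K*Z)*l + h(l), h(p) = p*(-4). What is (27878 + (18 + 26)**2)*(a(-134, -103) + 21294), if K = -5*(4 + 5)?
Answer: -17870034576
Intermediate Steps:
h(p) = -4*p
K = -45 (K = -5*9 = -45)
a(Z, l) = -4*l - 45*Z*l (a(Z, l) = (-45*Z)*l - 4*l = -45*Z*l - 4*l = -4*l - 45*Z*l)
(27878 + (18 + 26)**2)*(a(-134, -103) + 21294) = (27878 + (18 + 26)**2)*(-103*(-4 - 45*(-134)) + 21294) = (27878 + 44**2)*(-103*(-4 + 6030) + 21294) = (27878 + 1936)*(-103*6026 + 21294) = 29814*(-620678 + 21294) = 29814*(-599384) = -17870034576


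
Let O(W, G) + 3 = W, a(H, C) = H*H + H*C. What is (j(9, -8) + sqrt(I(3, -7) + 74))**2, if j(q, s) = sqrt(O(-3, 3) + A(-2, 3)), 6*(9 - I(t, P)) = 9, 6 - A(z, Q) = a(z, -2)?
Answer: 147/2 + 4*I*sqrt(163) ≈ 73.5 + 51.069*I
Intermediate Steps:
a(H, C) = H**2 + C*H
A(z, Q) = 6 - z*(-2 + z)
O(W, G) = -3 + W
I(t, P) = 15/2 (I(t, P) = 9 - 1/6*9 = 9 - 3/2 = 15/2)
j(q, s) = 2*I*sqrt(2) (j(q, s) = sqrt((-3 - 3) + (6 - 1*(-2)*(-2 - 2))) = sqrt(-6 + (6 - 1*(-2)*(-4))) = sqrt(-6 + (6 - 8)) = sqrt(-6 - 2) = sqrt(-8) = 2*I*sqrt(2))
(j(9, -8) + sqrt(I(3, -7) + 74))**2 = (2*I*sqrt(2) + sqrt(15/2 + 74))**2 = (2*I*sqrt(2) + sqrt(163/2))**2 = (2*I*sqrt(2) + sqrt(326)/2)**2 = (sqrt(326)/2 + 2*I*sqrt(2))**2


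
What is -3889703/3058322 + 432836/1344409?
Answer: -3905599859335/4111635621698 ≈ -0.94989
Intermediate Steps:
-3889703/3058322 + 432836/1344409 = -3905599859335/4111635621698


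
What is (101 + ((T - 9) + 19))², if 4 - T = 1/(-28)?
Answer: 10374841/784 ≈ 13233.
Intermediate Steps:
T = 113/28 (T = 4 - 1/(-28) = 4 - 1*(-1/28) = 4 + 1/28 = 113/28 ≈ 4.0357)
(101 + ((T - 9) + 19))² = (101 + ((113/28 - 9) + 19))² = (101 + (-139/28 + 19))² = (101 + 393/28)² = (3221/28)² = 10374841/784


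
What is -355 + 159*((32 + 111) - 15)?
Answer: 19997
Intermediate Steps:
-355 + 159*((32 + 111) - 15) = -355 + 159*(143 - 15) = -355 + 159*128 = -355 + 20352 = 19997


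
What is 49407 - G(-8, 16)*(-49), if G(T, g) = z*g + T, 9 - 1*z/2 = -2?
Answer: 66263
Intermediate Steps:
z = 22 (z = 18 - 2*(-2) = 18 + 4 = 22)
G(T, g) = T + 22*g (G(T, g) = 22*g + T = T + 22*g)
49407 - G(-8, 16)*(-49) = 49407 - (-8 + 22*16)*(-49) = 49407 - (-8 + 352)*(-49) = 49407 - 344*(-49) = 49407 - 1*(-16856) = 49407 + 16856 = 66263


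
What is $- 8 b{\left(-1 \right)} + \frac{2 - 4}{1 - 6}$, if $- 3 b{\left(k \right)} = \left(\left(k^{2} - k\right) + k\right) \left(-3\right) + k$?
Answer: $- \frac{154}{15} \approx -10.267$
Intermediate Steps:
$b{\left(k \right)} = k^{2} - \frac{k}{3}$ ($b{\left(k \right)} = - \frac{\left(\left(k^{2} - k\right) + k\right) \left(-3\right) + k}{3} = - \frac{k^{2} \left(-3\right) + k}{3} = - \frac{- 3 k^{2} + k}{3} = - \frac{k - 3 k^{2}}{3} = k^{2} - \frac{k}{3}$)
$- 8 b{\left(-1 \right)} + \frac{2 - 4}{1 - 6} = - 8 \left(- (- \frac{1}{3} - 1)\right) + \frac{2 - 4}{1 - 6} = - 8 \left(\left(-1\right) \left(- \frac{4}{3}\right)\right) - \frac{2}{-5} = \left(-8\right) \frac{4}{3} - - \frac{2}{5} = - \frac{32}{3} + \frac{2}{5} = - \frac{154}{15}$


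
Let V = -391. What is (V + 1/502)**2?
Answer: 38526230961/252004 ≈ 1.5288e+5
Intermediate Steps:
(V + 1/502)**2 = (-391 + 1/502)**2 = (-196281/502)**2 = 38526230961/252004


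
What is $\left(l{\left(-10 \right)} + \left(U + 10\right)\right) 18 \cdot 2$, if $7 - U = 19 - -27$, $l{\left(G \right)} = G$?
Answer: $-1404$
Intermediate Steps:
$U = -39$ ($U = 7 - \left(19 - -27\right) = 7 - \left(19 + 27\right) = 7 - 46 = -39$)
$\left(l{\left(-10 \right)} + \left(U + 10\right)\right) 18 \cdot 2 = \left(-10 + \left(-39 + 10\right)\right) 18 \cdot 2 = \left(-10 - 29\right) 36 = \left(-39\right) 36 = -1404$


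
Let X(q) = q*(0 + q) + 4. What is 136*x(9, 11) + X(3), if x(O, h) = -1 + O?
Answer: 1101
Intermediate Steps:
X(q) = 4 + q**2 (X(q) = q*q + 4 = q**2 + 4 = 4 + q**2)
136*x(9, 11) + X(3) = 136*(-1 + 9) + (4 + 3**2) = 136*8 + (4 + 9) = 1088 + 13 = 1101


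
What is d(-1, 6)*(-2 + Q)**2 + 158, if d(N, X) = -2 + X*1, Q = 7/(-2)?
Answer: 279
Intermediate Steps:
Q = -7/2 (Q = 7*(-1/2) = -7/2 ≈ -3.5000)
d(N, X) = -2 + X
d(-1, 6)*(-2 + Q)**2 + 158 = (-2 + 6)*(-2 - 7/2)**2 + 158 = 4*(-11/2)**2 + 158 = 4*(121/4) + 158 = 121 + 158 = 279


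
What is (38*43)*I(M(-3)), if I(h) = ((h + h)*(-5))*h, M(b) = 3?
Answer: -147060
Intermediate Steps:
I(h) = -10*h² (I(h) = ((2*h)*(-5))*h = (-10*h)*h = -10*h²)
(38*43)*I(M(-3)) = (38*43)*(-10*3²) = 1634*(-10*9) = 1634*(-90) = -147060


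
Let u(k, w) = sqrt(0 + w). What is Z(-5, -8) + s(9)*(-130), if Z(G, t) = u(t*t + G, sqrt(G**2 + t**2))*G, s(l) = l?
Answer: -1170 - 5*89**(1/4) ≈ -1185.4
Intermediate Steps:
u(k, w) = sqrt(w)
Z(G, t) = G*(G**2 + t**2)**(1/4) (Z(G, t) = sqrt(sqrt(G**2 + t**2))*G = (G**2 + t**2)**(1/4)*G = G*(G**2 + t**2)**(1/4))
Z(-5, -8) + s(9)*(-130) = -5*((-5)**2 + (-8)**2)**(1/4) + 9*(-130) = -5*(25 + 64)**(1/4) - 1170 = -5*89**(1/4) - 1170 = -1170 - 5*89**(1/4)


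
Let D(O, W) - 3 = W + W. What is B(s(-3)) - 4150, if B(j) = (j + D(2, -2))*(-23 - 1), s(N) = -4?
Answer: -4030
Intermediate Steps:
D(O, W) = 3 + 2*W (D(O, W) = 3 + (W + W) = 3 + 2*W)
B(j) = 24 - 24*j (B(j) = (j + (3 + 2*(-2)))*(-23 - 1) = (j + (3 - 4))*(-24) = (j - 1)*(-24) = (-1 + j)*(-24) = 24 - 24*j)
B(s(-3)) - 4150 = (24 - 24*(-4)) - 4150 = (24 + 96) - 4150 = 120 - 4150 = -4030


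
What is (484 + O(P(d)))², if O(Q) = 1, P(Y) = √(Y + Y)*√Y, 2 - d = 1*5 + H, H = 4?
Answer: 235225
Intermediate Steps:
d = -7 (d = 2 - (1*5 + 4) = 2 - (5 + 4) = 2 - 1*9 = 2 - 9 = -7)
P(Y) = Y*√2 (P(Y) = √(2*Y)*√Y = (√2*√Y)*√Y = Y*√2)
(484 + O(P(d)))² = (484 + 1)² = 485² = 235225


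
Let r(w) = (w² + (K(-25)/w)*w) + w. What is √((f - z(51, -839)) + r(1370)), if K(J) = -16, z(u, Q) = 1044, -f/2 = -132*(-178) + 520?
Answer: 3*√203242 ≈ 1352.5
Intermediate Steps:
f = -48032 (f = -2*(-132*(-178) + 520) = -2*(23496 + 520) = -2*24016 = -48032)
r(w) = -16 + w + w² (r(w) = (w² + (-16/w)*w) + w = (w² - 16) + w = (-16 + w²) + w = -16 + w + w²)
√((f - z(51, -839)) + r(1370)) = √((-48032 - 1*1044) + (-16 + 1370 + 1370²)) = √((-48032 - 1044) + (-16 + 1370 + 1876900)) = √(-49076 + 1878254) = √1829178 = 3*√203242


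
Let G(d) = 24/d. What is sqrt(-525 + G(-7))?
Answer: 3*I*sqrt(2877)/7 ≈ 22.988*I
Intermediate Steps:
sqrt(-525 + G(-7)) = sqrt(-525 + 24/(-7)) = sqrt(-525 + 24*(-1/7)) = sqrt(-525 - 24/7) = sqrt(-3699/7) = 3*I*sqrt(2877)/7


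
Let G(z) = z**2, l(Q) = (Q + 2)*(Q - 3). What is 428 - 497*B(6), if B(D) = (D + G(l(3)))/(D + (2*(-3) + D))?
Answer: -69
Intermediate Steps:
l(Q) = (-3 + Q)*(2 + Q) (l(Q) = (2 + Q)*(-3 + Q) = (-3 + Q)*(2 + Q))
B(D) = D/(-6 + 2*D) (B(D) = (D + (-6 + 3**2 - 1*3)**2)/(D + (2*(-3) + D)) = (D + (-6 + 9 - 3)**2)/(D + (-6 + D)) = (D + 0**2)/(-6 + 2*D) = (D + 0)/(-6 + 2*D) = D/(-6 + 2*D))
428 - 497*B(6) = 428 - 497*6/(2*(-3 + 6)) = 428 - 497*6/(2*3) = 428 - 497*1 = 428 - 497 = -69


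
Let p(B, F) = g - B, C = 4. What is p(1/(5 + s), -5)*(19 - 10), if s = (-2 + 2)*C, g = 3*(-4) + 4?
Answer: -369/5 ≈ -73.800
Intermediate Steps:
g = -8 (g = -12 + 4 = -8)
s = 0 (s = (-2 + 2)*4 = 0*4 = 0)
p(B, F) = -8 - B
p(1/(5 + s), -5)*(19 - 10) = (-8 - 1/(5 + 0))*(19 - 10) = (-8 - 1/5)*9 = (-8 - 1*⅕)*9 = (-8 - ⅕)*9 = -41/5*9 = -369/5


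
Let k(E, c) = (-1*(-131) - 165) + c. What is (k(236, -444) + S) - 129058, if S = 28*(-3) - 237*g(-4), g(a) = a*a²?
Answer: -114452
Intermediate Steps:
g(a) = a³
S = 15084 (S = 28*(-3) - 237*(-4)³ = -84 - 237*(-64) = -84 + 15168 = 15084)
k(E, c) = -34 + c (k(E, c) = (131 - 165) + c = -34 + c)
(k(236, -444) + S) - 129058 = ((-34 - 444) + 15084) - 129058 = (-478 + 15084) - 129058 = 14606 - 129058 = -114452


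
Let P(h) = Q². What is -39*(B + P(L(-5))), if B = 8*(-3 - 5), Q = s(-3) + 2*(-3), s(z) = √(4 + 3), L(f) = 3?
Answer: 819 + 468*√7 ≈ 2057.2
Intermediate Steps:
s(z) = √7
Q = -6 + √7 (Q = √7 + 2*(-3) = √7 - 6 = -6 + √7 ≈ -3.3542)
B = -64 (B = 8*(-8) = -64)
P(h) = (-6 + √7)²
-39*(B + P(L(-5))) = -39*(-64 + (6 - √7)²) = 2496 - 39*(6 - √7)²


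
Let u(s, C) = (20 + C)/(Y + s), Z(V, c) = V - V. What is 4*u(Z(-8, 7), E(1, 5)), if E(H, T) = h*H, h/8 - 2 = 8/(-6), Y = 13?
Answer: 304/39 ≈ 7.7949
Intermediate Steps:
Z(V, c) = 0
h = 16/3 (h = 16 + 8*(8/(-6)) = 16 + 8*(8*(-⅙)) = 16 + 8*(-4/3) = 16 - 32/3 = 16/3 ≈ 5.3333)
E(H, T) = 16*H/3
u(s, C) = (20 + C)/(13 + s)
4*u(Z(-8, 7), E(1, 5)) = 4*((20 + (16/3)*1)/(13 + 0)) = 4*((20 + 16/3)/13) = 4*((1/13)*(76/3)) = 4*(76/39) = 304/39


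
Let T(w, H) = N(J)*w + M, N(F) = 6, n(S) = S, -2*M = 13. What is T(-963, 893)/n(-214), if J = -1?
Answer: 11569/428 ≈ 27.030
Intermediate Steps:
M = -13/2 (M = -½*13 = -13/2 ≈ -6.5000)
T(w, H) = -13/2 + 6*w (T(w, H) = 6*w - 13/2 = -13/2 + 6*w)
T(-963, 893)/n(-214) = (-13/2 + 6*(-963))/(-214) = (-13/2 - 5778)*(-1/214) = -11569/2*(-1/214) = 11569/428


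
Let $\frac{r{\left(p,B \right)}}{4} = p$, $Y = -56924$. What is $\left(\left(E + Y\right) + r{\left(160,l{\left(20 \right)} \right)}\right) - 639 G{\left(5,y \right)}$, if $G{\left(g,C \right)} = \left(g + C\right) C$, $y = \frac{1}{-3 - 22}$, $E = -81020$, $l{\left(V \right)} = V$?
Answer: $- \frac{85735764}{625} \approx -1.3718 \cdot 10^{5}$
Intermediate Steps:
$r{\left(p,B \right)} = 4 p$
$y = - \frac{1}{25}$ ($y = \frac{1}{-25} = - \frac{1}{25} \approx -0.04$)
$G{\left(g,C \right)} = C \left(C + g\right)$ ($G{\left(g,C \right)} = \left(C + g\right) C = C \left(C + g\right)$)
$\left(\left(E + Y\right) + r{\left(160,l{\left(20 \right)} \right)}\right) - 639 G{\left(5,y \right)} = \left(\left(-81020 - 56924\right) + 4 \cdot 160\right) - 639 \left(- \frac{- \frac{1}{25} + 5}{25}\right) = \left(-137944 + 640\right) - 639 \left(\left(- \frac{1}{25}\right) \frac{124}{25}\right) = -137304 - 639 \left(- \frac{124}{625}\right) = -137304 - - \frac{79236}{625} = -137304 + \frac{79236}{625} = - \frac{85735764}{625}$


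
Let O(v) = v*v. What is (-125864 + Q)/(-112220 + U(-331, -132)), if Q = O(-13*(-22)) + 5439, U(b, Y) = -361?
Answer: 38629/112581 ≈ 0.34312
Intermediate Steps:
O(v) = v**2
Q = 87235 (Q = (-13*(-22))**2 + 5439 = 286**2 + 5439 = 81796 + 5439 = 87235)
(-125864 + Q)/(-112220 + U(-331, -132)) = (-125864 + 87235)/(-112220 - 361) = -38629/(-112581) = -38629*(-1/112581) = 38629/112581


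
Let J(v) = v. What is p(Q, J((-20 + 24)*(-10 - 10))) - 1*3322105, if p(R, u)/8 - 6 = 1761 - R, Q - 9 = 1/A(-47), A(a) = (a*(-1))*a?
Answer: -7307462561/2209 ≈ -3.3080e+6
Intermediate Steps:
A(a) = -a² (A(a) = (-a)*a = -a²)
Q = 19880/2209 (Q = 9 + 1/(-1*(-47)²) = 9 + 1/(-1*2209) = 9 + 1/(-2209) = 9 - 1/2209 = 19880/2209 ≈ 8.9995)
p(R, u) = 14136 - 8*R (p(R, u) = 48 + 8*(1761 - R) = 48 + (14088 - 8*R) = 14136 - 8*R)
p(Q, J((-20 + 24)*(-10 - 10))) - 1*3322105 = (14136 - 8*19880/2209) - 1*3322105 = (14136 - 159040/2209) - 3322105 = 31067384/2209 - 3322105 = -7307462561/2209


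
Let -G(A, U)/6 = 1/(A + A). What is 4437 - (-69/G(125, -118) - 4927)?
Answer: 6489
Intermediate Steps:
G(A, U) = -3/A (G(A, U) = -6/(A + A) = -6*1/(2*A) = -3/A)
4437 - (-69/G(125, -118) - 4927) = 4437 - (-69/((-3/125)) - 4927) = 4437 - (-69/((-3*1/125)) - 4927) = 4437 - (-69/(-3/125) - 4927) = 4437 - (-69*(-125/3) - 4927) = 4437 - (2875 - 4927) = 4437 - 1*(-2052) = 4437 + 2052 = 6489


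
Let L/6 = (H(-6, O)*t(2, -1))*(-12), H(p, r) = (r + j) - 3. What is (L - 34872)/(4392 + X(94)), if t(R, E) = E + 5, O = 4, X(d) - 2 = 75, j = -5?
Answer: -33720/4469 ≈ -7.5453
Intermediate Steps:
X(d) = 77 (X(d) = 2 + 75 = 77)
H(p, r) = -8 + r (H(p, r) = (r - 5) - 3 = (-5 + r) - 3 = -8 + r)
t(R, E) = 5 + E
L = 1152 (L = 6*(((-8 + 4)*(5 - 1))*(-12)) = 6*(-4*4*(-12)) = 6*(-16*(-12)) = 6*192 = 1152)
(L - 34872)/(4392 + X(94)) = (1152 - 34872)/(4392 + 77) = -33720/4469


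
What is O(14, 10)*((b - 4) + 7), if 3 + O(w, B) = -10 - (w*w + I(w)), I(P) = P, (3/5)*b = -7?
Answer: 5798/3 ≈ 1932.7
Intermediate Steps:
b = -35/3 (b = (5/3)*(-7) = -35/3 ≈ -11.667)
O(w, B) = -13 - w - w**2 (O(w, B) = -3 + (-10 - (w*w + w)) = -3 + (-10 - (w**2 + w)) = -3 + (-10 - (w + w**2)) = -3 + (-10 + (-w - w**2)) = -3 + (-10 - w - w**2) = -13 - w - w**2)
O(14, 10)*((b - 4) + 7) = (-13 - 1*14 - 1*14**2)*((-35/3 - 4) + 7) = (-13 - 14 - 1*196)*(-47/3 + 7) = (-13 - 14 - 196)*(-26/3) = -223*(-26/3) = 5798/3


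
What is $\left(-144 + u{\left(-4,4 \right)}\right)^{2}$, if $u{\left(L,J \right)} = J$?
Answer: $19600$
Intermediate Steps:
$\left(-144 + u{\left(-4,4 \right)}\right)^{2} = \left(-144 + 4\right)^{2} = \left(-140\right)^{2} = 19600$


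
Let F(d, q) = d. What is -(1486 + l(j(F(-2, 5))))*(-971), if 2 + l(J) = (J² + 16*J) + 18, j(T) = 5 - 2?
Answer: 1513789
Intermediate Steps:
j(T) = 3
l(J) = 16 + J² + 16*J (l(J) = -2 + ((J² + 16*J) + 18) = -2 + (18 + J² + 16*J) = 16 + J² + 16*J)
-(1486 + l(j(F(-2, 5))))*(-971) = -(1486 + (16 + 3² + 16*3))*(-971) = -(1486 + (16 + 9 + 48))*(-971) = -(1486 + 73)*(-971) = -1559*(-971) = -1*(-1513789) = 1513789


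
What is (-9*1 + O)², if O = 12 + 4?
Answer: 49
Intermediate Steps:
O = 16
(-9*1 + O)² = (-9*1 + 16)² = (-9 + 16)² = 7² = 49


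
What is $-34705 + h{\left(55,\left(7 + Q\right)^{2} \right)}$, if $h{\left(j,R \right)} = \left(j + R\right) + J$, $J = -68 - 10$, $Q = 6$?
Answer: $-34559$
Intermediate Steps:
$J = -78$
$h{\left(j,R \right)} = -78 + R + j$ ($h{\left(j,R \right)} = \left(j + R\right) - 78 = \left(R + j\right) - 78 = -78 + R + j$)
$-34705 + h{\left(55,\left(7 + Q\right)^{2} \right)} = -34705 + \left(-78 + \left(7 + 6\right)^{2} + 55\right) = -34705 + \left(-78 + 13^{2} + 55\right) = -34705 + \left(-78 + 169 + 55\right) = -34705 + 146 = -34559$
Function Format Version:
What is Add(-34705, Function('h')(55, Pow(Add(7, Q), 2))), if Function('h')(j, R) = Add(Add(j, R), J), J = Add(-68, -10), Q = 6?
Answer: -34559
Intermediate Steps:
J = -78
Function('h')(j, R) = Add(-78, R, j) (Function('h')(j, R) = Add(Add(j, R), -78) = Add(Add(R, j), -78) = Add(-78, R, j))
Add(-34705, Function('h')(55, Pow(Add(7, Q), 2))) = Add(-34705, Add(-78, Pow(Add(7, 6), 2), 55)) = Add(-34705, Add(-78, Pow(13, 2), 55)) = Add(-34705, Add(-78, 169, 55)) = Add(-34705, 146) = -34559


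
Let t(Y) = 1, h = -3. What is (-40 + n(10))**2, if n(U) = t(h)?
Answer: 1521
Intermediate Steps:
n(U) = 1
(-40 + n(10))**2 = (-40 + 1)**2 = (-39)**2 = 1521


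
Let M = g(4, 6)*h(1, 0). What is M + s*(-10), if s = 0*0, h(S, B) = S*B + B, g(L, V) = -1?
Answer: 0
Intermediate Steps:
h(S, B) = B + B*S (h(S, B) = B*S + B = B + B*S)
M = 0 (M = -0*(1 + 1) = -0*2 = -1*0 = 0)
s = 0
M + s*(-10) = 0 + 0*(-10) = 0 + 0 = 0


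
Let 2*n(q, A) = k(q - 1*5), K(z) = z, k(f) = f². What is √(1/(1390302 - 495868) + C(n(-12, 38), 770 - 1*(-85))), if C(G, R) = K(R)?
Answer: √684010415098814/894434 ≈ 29.240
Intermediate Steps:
n(q, A) = (-5 + q)²/2 (n(q, A) = (q - 1*5)²/2 = (q - 5)²/2 = (-5 + q)²/2)
C(G, R) = R
√(1/(1390302 - 495868) + C(n(-12, 38), 770 - 1*(-85))) = √(1/(1390302 - 495868) + (770 - 1*(-85))) = √(1/894434 + (770 + 85)) = √(1/894434 + 855) = √(764741071/894434) = √684010415098814/894434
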